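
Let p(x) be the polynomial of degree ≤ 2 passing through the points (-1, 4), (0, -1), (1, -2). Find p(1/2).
-2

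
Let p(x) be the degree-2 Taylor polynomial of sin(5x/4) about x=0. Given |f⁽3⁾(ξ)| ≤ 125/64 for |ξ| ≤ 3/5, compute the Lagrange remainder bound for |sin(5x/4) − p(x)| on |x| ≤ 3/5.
9/128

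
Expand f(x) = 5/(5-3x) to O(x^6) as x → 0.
1 + 3*x/5 + 9*x**2/25 + 27*x**3/125 + 81*x**4/625 + 243*x**5/3125 + O(x**6)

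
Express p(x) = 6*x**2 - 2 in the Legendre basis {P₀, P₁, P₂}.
(4)P₂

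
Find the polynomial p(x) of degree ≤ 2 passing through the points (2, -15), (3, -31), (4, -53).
-3*x**2 - x - 1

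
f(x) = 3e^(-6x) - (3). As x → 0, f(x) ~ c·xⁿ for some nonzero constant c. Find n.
1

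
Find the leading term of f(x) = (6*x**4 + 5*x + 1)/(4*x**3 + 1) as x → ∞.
3*x/2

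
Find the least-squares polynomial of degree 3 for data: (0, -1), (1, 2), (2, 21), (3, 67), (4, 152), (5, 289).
-15/14 + (-11/28)x + (47/28)x² + (2)x³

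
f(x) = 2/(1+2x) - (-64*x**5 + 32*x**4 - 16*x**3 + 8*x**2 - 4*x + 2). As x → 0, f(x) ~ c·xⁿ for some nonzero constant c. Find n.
6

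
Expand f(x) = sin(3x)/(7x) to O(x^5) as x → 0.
3/7 - 9*x**2/14 + 81*x**4/280 + O(x**5)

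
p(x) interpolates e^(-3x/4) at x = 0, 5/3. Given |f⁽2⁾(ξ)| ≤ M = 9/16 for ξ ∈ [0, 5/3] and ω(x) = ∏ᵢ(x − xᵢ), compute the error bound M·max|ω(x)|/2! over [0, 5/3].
25/128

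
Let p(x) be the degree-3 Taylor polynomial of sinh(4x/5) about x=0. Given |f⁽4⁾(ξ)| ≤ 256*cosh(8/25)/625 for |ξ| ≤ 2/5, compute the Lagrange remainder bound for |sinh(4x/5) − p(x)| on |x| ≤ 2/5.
512*cosh(8/25)/1171875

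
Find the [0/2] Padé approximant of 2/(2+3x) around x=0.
1/(3*x/2 + 1)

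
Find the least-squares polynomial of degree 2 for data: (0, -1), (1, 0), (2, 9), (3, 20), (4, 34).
-8/5 + x + (2)x²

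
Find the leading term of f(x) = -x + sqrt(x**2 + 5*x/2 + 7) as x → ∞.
5/4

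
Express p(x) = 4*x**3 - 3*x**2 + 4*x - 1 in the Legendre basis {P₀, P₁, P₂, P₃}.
(-2)P₀ + (32/5)P₁ + (-2)P₂ + (8/5)P₃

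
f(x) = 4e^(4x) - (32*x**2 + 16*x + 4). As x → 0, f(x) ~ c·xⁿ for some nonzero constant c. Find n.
3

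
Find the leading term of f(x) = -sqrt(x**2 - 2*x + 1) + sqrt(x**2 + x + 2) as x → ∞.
3/2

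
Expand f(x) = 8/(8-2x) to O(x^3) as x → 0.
1 + x/4 + x**2/16 + O(x**3)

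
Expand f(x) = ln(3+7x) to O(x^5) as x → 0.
log(3) + 7*x/3 - 49*x**2/18 + 343*x**3/81 - 2401*x**4/324 + O(x**5)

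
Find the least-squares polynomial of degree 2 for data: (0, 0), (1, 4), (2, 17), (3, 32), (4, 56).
-1/5 + (2)x + (3)x²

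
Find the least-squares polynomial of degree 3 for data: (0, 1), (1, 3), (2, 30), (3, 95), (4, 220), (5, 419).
113/126 + (-359/108)x + (377/126)x² + (311/108)x³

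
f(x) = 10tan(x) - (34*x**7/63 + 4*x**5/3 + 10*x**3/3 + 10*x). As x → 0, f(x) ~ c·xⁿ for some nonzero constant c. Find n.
9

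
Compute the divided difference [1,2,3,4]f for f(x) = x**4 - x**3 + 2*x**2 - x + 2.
9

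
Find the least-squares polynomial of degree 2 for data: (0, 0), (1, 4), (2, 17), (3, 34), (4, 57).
-2/5 + (12/5)x + (3)x²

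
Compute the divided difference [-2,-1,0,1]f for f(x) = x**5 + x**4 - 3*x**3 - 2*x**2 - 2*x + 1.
0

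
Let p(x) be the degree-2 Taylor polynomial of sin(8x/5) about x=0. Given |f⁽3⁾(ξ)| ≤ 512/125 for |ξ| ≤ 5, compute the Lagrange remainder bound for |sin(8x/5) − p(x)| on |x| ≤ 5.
256/3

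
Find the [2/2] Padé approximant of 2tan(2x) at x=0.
4*x/(1 - 4*x**2/3)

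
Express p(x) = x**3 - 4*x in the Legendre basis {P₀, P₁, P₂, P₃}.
(-17/5)P₁ + (2/5)P₃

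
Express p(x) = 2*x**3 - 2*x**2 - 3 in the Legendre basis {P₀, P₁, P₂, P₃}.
(-11/3)P₀ + (6/5)P₁ + (-4/3)P₂ + (4/5)P₃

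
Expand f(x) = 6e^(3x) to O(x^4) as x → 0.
6 + 18*x + 27*x**2 + 27*x**3 + O(x**4)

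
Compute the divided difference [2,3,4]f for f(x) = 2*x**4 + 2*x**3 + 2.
128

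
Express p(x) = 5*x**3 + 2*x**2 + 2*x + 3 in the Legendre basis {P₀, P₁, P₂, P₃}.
(11/3)P₀ + (5)P₁ + (4/3)P₂ + (2)P₃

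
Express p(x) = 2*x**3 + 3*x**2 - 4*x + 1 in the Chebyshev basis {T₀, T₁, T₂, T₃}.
(5/2)T₀ + (-5/2)T₁ + (3/2)T₂ + (1/2)T₃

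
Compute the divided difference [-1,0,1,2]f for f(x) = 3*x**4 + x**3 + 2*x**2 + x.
7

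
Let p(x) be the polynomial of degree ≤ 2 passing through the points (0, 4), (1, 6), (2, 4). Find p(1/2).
11/2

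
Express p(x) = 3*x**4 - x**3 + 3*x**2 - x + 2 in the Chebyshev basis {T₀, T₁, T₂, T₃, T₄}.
(37/8)T₀ + (-7/4)T₁ + (3)T₂ + (-1/4)T₃ + (3/8)T₄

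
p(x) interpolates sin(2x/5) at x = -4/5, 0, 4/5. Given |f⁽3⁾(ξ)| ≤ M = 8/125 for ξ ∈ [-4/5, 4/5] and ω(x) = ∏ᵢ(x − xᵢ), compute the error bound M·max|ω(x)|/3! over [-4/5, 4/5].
512*sqrt(3)/421875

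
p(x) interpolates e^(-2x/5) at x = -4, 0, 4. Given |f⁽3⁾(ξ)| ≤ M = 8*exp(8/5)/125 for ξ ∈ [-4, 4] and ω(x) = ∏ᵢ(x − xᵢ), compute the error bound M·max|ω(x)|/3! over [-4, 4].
512*sqrt(3)*exp(8/5)/3375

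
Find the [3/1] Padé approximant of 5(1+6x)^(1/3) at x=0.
(-40*x**3/3 + 20*x**2 + 30*x + 5)/(4*x + 1)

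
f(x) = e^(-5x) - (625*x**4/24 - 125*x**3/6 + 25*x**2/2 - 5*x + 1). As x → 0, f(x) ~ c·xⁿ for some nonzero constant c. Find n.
5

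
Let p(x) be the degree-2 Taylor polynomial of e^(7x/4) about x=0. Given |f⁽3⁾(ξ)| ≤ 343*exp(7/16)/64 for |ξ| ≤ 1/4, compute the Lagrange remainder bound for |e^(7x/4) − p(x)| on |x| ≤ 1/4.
343*exp(7/16)/24576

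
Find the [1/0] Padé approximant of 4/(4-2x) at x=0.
x/2 + 1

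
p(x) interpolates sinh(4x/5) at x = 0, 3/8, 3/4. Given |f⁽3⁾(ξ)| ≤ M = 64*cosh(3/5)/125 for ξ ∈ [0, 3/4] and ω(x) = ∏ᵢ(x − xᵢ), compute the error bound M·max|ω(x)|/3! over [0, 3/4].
sqrt(3)*cosh(3/5)/1000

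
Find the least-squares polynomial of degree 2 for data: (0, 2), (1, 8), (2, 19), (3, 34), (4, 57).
78/35 + (96/35)x + (19/7)x²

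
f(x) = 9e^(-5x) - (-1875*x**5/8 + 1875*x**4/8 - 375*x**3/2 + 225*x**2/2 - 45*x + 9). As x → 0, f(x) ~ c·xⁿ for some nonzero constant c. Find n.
6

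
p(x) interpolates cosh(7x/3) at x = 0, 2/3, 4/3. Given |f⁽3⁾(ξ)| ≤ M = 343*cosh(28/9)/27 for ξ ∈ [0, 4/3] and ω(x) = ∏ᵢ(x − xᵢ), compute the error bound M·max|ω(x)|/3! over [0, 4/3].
2744*sqrt(3)*cosh(28/9)/19683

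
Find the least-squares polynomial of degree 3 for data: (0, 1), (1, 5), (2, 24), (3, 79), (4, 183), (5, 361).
59/63 + (979/378)x + (-100/63)x² + (167/54)x³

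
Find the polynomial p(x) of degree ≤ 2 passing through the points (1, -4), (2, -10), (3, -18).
-x**2 - 3*x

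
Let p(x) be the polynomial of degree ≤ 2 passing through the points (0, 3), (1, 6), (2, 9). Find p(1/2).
9/2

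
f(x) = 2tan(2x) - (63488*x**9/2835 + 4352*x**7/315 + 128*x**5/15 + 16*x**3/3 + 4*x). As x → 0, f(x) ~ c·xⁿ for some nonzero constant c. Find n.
11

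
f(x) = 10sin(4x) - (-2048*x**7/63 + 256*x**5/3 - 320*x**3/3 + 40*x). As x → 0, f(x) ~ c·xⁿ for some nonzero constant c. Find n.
9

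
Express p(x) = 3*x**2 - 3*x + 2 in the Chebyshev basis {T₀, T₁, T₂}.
(7/2)T₀ + (-3)T₁ + (3/2)T₂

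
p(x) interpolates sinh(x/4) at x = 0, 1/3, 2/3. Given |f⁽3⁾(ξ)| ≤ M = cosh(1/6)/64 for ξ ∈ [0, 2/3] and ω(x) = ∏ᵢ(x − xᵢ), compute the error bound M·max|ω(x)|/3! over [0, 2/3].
sqrt(3)*cosh(1/6)/46656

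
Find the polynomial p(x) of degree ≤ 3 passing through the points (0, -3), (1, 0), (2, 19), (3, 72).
3*x**3 - x**2 + x - 3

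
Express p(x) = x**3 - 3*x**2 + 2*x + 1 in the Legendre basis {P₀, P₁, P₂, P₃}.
(13/5)P₁ + (-2)P₂ + (2/5)P₃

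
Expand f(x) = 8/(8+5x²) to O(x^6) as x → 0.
1 - 5*x**2/8 + 25*x**4/64 + O(x**6)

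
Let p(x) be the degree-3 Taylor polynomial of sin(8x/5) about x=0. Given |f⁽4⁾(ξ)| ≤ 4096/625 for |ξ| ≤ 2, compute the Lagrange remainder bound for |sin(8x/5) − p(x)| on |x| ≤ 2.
8192/1875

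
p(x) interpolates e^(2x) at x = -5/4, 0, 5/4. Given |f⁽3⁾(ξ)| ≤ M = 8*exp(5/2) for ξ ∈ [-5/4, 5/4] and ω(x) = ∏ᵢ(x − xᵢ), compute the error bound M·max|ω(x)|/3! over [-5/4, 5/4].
125*sqrt(3)*exp(5/2)/216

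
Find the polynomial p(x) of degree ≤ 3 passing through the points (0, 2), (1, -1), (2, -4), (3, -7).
2 - 3*x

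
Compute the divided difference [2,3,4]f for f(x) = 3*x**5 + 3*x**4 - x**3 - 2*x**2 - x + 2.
1009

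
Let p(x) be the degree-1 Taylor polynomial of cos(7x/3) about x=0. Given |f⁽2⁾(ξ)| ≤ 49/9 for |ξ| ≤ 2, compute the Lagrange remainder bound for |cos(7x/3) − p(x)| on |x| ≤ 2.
98/9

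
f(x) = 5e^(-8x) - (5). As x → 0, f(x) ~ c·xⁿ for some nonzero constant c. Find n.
1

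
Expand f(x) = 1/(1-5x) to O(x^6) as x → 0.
1 + 5*x + 25*x**2 + 125*x**3 + 625*x**4 + 3125*x**5 + O(x**6)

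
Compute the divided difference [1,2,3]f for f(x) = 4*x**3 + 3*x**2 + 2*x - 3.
27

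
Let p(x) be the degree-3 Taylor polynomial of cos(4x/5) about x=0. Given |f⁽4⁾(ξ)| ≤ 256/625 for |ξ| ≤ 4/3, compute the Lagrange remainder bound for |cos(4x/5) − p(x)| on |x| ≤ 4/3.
8192/151875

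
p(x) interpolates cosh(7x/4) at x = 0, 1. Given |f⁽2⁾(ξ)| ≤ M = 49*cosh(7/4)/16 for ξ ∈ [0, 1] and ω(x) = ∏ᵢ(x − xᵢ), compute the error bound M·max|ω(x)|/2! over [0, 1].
49*cosh(7/4)/128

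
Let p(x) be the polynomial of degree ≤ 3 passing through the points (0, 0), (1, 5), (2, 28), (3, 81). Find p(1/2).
1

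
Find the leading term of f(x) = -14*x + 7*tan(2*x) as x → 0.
56*x**3/3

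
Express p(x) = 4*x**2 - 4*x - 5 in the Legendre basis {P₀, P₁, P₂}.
(-11/3)P₀ + (-4)P₁ + (8/3)P₂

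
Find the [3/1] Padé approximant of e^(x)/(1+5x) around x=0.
(2579*x**3/14736 + 153*x**2/307 + 2457*x/2456 + 1)/(12281*x/2456 + 1)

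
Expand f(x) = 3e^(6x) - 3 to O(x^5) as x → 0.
18*x + 54*x**2 + 108*x**3 + 162*x**4 + O(x**5)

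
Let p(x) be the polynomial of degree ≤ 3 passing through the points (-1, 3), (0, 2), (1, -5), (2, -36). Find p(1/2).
3/8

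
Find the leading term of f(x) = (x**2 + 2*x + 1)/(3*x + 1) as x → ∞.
x/3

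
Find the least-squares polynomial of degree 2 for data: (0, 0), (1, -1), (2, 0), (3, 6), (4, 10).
-9/35 + (-111/70)x + (15/14)x²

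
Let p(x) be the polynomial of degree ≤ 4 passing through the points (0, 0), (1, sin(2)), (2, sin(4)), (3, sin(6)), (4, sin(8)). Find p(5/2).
45*sin(4)/64 - 5*sin(2)/32 + 15*sin(6)/32 - 5*sin(8)/128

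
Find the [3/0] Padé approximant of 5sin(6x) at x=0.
-180*x**3 + 30*x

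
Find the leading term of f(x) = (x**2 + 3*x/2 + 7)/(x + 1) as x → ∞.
x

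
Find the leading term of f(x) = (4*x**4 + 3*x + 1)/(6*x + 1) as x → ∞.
2*x**3/3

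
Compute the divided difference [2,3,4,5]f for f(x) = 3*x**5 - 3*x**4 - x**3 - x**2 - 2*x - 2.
332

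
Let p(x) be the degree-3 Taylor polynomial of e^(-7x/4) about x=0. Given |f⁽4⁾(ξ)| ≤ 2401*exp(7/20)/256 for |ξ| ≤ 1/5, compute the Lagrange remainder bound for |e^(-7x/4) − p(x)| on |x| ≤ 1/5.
2401*exp(7/20)/3840000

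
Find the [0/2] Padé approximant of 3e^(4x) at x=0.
3/(8*x**2 - 4*x + 1)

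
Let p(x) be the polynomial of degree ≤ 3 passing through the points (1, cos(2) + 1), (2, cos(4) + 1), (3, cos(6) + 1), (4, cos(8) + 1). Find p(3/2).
15*cos(4)/16 - 5*cos(6)/16 + 5*cos(2)/16 + cos(8)/16 + 1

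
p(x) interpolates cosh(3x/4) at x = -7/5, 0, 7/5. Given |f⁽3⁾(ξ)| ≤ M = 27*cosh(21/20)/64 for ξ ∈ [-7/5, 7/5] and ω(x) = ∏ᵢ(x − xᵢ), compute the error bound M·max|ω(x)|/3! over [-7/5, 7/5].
343*sqrt(3)*cosh(21/20)/8000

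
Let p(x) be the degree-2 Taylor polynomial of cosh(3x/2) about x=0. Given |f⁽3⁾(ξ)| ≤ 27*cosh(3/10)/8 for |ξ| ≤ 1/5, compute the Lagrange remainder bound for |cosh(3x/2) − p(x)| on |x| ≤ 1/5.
9*cosh(3/10)/2000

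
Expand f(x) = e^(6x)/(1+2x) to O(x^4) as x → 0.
1 + 4*x + 10*x**2 + 16*x**3 + O(x**4)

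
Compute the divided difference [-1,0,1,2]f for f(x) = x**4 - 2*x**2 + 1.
2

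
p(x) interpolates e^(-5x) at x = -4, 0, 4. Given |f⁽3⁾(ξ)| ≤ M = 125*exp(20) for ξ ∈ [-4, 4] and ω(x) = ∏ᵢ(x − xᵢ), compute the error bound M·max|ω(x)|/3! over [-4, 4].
8000*sqrt(3)*exp(20)/27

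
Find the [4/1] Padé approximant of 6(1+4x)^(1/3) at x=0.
(512*x**4/81 - 1024*x**3/135 + 64*x**2/5 + 128*x/5 + 6)/(44*x/15 + 1)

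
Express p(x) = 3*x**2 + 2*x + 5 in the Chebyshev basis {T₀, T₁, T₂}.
(13/2)T₀ + (2)T₁ + (3/2)T₂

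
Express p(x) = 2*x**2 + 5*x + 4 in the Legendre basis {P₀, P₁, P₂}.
(14/3)P₀ + (5)P₁ + (4/3)P₂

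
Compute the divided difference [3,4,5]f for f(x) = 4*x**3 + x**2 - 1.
49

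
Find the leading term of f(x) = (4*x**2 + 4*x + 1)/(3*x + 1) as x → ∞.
4*x/3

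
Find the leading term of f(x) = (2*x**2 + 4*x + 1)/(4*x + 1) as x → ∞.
x/2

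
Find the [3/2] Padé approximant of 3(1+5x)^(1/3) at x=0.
(175*x**3/27 + 35*x**2 + 21*x + 3)/(50*x**2/9 + 16*x/3 + 1)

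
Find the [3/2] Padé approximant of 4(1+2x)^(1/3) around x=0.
(224*x**3/405 + 112*x**2/15 + 56*x/5 + 4)/(8*x**2/9 + 32*x/15 + 1)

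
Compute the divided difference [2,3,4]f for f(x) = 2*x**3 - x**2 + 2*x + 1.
17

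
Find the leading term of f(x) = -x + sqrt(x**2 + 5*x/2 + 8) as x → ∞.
5/4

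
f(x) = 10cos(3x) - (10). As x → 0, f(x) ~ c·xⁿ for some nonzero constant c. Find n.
2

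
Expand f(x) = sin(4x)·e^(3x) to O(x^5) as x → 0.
4*x + 12*x**2 + 22*x**3/3 - 14*x**4 + O(x**5)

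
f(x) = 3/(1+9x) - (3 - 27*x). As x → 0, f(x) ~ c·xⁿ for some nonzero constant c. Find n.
2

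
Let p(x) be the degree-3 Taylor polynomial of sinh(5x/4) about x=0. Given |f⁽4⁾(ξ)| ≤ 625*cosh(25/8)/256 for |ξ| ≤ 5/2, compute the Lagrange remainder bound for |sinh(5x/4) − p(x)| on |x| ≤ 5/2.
390625*cosh(25/8)/98304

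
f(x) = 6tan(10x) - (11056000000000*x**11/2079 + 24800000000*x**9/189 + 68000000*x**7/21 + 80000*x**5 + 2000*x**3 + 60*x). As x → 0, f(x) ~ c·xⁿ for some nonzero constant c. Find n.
13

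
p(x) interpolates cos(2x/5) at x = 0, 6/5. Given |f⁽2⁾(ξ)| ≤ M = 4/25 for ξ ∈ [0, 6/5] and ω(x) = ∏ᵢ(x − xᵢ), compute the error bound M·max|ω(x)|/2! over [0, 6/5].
18/625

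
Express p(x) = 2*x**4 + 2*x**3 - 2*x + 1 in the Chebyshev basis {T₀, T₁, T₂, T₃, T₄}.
(7/4)T₀ + (-1/2)T₁ + T₂ + (1/2)T₃ + (1/4)T₄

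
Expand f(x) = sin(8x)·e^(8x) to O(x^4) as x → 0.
8*x + 64*x**2 + 512*x**3/3 + O(x**4)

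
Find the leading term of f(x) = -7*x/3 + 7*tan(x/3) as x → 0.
7*x**3/81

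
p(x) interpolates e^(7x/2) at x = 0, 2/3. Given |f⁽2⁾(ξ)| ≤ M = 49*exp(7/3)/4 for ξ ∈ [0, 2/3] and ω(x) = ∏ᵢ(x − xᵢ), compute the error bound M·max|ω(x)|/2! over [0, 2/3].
49*exp(7/3)/72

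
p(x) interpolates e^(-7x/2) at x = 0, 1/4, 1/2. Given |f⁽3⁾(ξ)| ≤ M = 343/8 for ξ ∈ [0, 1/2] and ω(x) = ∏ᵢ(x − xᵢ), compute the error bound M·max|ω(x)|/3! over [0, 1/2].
343*sqrt(3)/13824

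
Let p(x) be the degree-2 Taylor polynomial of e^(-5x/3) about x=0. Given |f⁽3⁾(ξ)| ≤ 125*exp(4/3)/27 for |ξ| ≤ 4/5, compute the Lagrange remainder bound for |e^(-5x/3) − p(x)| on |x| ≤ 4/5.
32*exp(4/3)/81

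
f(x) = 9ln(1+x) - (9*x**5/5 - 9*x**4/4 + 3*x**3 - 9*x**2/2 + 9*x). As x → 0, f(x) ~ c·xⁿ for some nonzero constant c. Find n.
6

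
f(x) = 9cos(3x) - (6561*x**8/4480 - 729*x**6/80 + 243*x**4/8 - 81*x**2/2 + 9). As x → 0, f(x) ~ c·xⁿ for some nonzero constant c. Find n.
10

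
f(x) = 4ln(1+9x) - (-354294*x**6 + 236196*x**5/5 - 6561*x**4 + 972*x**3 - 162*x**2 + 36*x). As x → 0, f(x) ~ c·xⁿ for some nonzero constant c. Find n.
7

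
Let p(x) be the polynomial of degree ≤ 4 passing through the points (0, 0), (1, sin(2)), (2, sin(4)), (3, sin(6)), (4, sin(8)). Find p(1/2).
7*sin(6)/32 - 5*sin(8)/128 - 35*sin(4)/64 + 35*sin(2)/32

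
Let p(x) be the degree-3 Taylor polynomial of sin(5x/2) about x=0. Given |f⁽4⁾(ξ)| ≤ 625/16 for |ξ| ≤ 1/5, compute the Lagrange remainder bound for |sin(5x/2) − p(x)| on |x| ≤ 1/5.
1/384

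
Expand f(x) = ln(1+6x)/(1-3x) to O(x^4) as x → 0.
6*x + 72*x**3 + O(x**4)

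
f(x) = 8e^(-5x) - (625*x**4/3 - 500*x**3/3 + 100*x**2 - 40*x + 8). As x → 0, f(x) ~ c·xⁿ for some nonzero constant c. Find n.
5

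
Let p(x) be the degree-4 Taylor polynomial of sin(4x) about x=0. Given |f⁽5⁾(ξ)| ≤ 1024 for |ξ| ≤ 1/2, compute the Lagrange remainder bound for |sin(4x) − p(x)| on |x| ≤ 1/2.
4/15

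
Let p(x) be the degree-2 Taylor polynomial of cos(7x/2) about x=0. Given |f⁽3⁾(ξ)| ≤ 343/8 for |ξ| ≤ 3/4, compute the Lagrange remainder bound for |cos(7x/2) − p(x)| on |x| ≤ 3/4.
3087/1024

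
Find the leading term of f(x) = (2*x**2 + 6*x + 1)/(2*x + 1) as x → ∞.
x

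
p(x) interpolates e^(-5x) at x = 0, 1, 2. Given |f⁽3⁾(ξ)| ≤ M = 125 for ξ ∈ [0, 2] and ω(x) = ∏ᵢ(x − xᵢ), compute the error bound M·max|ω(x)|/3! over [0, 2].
125*sqrt(3)/27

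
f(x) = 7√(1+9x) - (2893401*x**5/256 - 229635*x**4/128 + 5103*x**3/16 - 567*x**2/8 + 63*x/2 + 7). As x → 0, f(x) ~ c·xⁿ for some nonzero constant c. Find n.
6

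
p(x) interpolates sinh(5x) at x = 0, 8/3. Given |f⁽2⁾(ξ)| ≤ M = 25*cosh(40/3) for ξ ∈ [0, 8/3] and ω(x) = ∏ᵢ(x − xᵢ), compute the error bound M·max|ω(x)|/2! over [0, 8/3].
200*cosh(40/3)/9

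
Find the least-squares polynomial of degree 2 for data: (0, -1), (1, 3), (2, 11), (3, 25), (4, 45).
-27/35 + (19/35)x + (19/7)x²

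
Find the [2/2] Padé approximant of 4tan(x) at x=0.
4*x/(1 - x**2/3)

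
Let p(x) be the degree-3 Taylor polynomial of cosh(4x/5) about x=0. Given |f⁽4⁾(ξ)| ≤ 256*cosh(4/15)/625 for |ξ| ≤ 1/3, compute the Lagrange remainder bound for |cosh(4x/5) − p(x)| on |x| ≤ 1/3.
32*cosh(4/15)/151875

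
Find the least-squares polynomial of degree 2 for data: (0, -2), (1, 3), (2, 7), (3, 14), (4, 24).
-54/35 + (181/70)x + (13/14)x²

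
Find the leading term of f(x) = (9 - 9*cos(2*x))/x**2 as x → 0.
18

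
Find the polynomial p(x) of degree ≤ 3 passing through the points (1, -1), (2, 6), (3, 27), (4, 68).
x**3 + x**2 - 3*x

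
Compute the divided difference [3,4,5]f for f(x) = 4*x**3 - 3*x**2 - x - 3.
45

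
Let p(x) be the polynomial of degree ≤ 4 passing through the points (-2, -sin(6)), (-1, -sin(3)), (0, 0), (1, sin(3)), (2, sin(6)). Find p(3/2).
5*sin(6)/16 + 7*sin(3)/8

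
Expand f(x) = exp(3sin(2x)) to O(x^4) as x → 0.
1 + 6*x + 18*x**2 + 32*x**3 + O(x**4)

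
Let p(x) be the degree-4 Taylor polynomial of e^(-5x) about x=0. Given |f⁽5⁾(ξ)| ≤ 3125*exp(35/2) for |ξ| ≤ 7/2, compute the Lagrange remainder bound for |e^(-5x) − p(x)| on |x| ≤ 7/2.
10504375*exp(35/2)/768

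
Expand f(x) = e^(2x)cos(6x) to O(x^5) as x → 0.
1 + 2*x - 16*x**2 - 104*x**3/3 + 56*x**4/3 + O(x**5)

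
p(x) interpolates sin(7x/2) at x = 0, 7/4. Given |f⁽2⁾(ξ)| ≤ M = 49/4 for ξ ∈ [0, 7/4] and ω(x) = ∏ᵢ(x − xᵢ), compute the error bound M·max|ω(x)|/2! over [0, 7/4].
2401/512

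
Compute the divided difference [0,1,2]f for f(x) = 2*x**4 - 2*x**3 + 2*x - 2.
8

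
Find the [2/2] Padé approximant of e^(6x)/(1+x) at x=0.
(2*x**2 + 7*x/3 + 1)/(7*x**2/3 - 8*x/3 + 1)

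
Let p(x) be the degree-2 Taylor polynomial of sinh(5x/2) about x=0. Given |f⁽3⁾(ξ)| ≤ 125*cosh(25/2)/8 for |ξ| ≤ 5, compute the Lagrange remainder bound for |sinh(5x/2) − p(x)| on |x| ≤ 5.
15625*cosh(25/2)/48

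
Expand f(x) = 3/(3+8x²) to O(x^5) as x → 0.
1 - 8*x**2/3 + 64*x**4/9 + O(x**5)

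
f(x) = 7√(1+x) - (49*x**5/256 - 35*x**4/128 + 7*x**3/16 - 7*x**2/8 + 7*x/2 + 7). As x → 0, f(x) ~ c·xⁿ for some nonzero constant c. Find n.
6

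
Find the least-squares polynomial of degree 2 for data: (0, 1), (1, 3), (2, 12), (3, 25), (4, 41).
4/7 + (37/35)x + (16/7)x²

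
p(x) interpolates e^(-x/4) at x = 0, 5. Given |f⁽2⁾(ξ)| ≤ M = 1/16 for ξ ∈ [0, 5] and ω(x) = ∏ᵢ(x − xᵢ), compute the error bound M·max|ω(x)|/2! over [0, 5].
25/128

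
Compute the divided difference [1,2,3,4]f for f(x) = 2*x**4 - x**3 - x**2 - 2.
19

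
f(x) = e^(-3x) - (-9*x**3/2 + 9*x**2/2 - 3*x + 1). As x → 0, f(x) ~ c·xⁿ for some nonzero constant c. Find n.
4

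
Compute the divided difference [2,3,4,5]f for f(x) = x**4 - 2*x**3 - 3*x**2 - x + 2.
12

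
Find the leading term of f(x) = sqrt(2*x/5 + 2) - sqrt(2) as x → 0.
sqrt(2)*x/10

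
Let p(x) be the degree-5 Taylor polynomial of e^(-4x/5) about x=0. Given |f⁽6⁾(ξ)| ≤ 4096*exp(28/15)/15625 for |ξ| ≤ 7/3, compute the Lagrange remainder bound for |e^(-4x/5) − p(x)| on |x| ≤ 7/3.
30118144*exp(28/15)/512578125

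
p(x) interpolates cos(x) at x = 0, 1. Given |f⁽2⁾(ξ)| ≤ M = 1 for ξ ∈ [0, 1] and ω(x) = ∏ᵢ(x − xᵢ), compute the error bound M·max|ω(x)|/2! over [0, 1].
1/8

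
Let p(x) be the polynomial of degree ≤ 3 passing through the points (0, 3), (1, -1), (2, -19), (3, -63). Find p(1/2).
2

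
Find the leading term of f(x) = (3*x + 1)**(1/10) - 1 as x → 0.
3*x/10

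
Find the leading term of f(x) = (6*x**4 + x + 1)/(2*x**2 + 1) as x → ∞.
3*x**2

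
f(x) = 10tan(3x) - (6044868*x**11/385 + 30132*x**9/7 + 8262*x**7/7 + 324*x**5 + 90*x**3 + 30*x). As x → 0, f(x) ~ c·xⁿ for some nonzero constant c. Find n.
13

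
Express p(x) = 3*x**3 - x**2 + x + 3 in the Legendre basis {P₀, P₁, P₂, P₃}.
(8/3)P₀ + (14/5)P₁ + (-2/3)P₂ + (6/5)P₃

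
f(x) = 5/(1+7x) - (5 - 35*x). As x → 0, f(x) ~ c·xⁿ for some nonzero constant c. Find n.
2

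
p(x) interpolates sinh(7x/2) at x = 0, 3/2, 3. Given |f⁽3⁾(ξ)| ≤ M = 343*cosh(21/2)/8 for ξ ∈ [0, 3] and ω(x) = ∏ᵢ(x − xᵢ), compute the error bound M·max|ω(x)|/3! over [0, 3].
343*sqrt(3)*cosh(21/2)/64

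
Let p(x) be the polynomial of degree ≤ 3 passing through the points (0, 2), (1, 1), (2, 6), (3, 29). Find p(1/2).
3/2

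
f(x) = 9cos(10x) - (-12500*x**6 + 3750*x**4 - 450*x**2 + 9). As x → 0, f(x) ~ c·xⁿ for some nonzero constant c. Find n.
8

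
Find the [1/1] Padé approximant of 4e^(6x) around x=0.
(12*x + 4)/(1 - 3*x)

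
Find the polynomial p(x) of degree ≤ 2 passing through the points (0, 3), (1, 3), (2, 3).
3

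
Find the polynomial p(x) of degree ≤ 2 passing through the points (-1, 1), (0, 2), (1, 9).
3*x**2 + 4*x + 2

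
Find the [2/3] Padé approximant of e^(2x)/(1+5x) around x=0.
(106*x**2/305 + 309*x/305 + 1)/(1468*x**3/915 - 1407*x**2/305 + 1224*x/305 + 1)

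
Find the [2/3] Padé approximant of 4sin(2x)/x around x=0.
(8 - 56*x**2/15)/(x**2/5 + 1)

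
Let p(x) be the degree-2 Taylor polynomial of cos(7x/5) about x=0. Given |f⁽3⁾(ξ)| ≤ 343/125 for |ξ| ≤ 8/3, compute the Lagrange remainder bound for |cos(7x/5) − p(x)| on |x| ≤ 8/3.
87808/10125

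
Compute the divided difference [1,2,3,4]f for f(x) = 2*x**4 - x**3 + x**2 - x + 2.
19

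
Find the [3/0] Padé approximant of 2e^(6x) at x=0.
72*x**3 + 36*x**2 + 12*x + 2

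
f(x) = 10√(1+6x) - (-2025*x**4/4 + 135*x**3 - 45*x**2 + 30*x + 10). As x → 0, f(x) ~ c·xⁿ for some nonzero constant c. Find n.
5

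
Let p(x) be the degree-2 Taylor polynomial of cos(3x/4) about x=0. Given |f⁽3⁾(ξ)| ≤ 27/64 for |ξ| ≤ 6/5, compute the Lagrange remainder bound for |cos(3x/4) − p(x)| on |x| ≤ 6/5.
243/2000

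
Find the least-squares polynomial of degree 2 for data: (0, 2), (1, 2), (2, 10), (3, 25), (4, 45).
12/7 + (-177/70)x + (47/14)x²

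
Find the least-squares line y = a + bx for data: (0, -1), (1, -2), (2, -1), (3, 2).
a = -2, b = 1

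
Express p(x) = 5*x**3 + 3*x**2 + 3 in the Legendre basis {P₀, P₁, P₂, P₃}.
(4)P₀ + (3)P₁ + (2)P₂ + (2)P₃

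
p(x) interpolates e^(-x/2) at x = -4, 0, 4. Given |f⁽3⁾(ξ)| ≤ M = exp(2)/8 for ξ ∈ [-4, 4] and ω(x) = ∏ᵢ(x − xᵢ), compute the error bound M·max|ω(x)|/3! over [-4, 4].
8*sqrt(3)*exp(2)/27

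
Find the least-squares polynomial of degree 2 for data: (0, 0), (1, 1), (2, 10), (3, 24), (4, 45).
-6/35 + (-109/70)x + (45/14)x²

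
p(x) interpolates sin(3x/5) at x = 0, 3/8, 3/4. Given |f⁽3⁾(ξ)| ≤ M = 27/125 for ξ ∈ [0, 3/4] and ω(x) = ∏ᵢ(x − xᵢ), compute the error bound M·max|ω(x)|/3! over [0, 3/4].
27*sqrt(3)/64000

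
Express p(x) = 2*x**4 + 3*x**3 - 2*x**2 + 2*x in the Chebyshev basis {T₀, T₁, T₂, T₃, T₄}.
(-1/4)T₀ + (17/4)T₁ + (3/4)T₃ + (1/4)T₄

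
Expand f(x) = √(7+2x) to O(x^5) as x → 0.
sqrt(7) + sqrt(7)*x/7 - sqrt(7)*x**2/98 + sqrt(7)*x**3/686 - 5*sqrt(7)*x**4/19208 + O(x**5)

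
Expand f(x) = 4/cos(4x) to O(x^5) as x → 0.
4 + 32*x**2 + 640*x**4/3 + O(x**5)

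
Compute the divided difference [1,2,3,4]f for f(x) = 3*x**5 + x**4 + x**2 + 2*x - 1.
205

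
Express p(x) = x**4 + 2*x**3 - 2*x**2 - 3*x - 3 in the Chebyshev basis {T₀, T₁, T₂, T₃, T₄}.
(-29/8)T₀ + (-3/2)T₁ + (-1/2)T₂ + (1/2)T₃ + (1/8)T₄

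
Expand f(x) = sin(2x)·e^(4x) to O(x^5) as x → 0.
2*x + 8*x**2 + 44*x**3/3 + 16*x**4 + O(x**5)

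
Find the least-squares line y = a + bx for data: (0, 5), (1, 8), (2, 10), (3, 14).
a = 49/10, b = 29/10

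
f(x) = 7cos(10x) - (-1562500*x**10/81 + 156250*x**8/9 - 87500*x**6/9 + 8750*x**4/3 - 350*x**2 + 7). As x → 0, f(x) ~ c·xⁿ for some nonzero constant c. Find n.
12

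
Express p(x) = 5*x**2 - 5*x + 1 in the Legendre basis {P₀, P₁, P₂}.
(8/3)P₀ + (-5)P₁ + (10/3)P₂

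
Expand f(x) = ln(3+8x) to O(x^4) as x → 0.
log(3) + 8*x/3 - 32*x**2/9 + 512*x**3/81 + O(x**4)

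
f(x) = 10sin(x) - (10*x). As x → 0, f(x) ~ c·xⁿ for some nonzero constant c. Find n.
3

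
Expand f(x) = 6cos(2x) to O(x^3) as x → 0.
6 - 12*x**2 + O(x**3)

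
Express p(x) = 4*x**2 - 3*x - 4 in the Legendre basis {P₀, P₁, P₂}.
(-8/3)P₀ + (-3)P₁ + (8/3)P₂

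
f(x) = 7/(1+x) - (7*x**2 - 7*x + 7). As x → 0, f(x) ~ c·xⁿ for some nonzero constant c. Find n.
3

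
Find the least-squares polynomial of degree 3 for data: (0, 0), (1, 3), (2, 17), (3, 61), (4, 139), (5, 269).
19/126 + (-517/756)x + (53/63)x² + (217/108)x³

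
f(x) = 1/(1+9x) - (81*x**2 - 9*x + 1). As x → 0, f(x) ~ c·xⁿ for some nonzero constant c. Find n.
3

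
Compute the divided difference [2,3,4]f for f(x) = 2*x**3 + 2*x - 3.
18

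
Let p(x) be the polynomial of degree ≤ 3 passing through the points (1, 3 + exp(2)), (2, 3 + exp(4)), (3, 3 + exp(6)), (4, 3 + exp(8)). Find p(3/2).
-5*exp(6)/16 + 5*exp(2)/16 + 3 + 15*exp(4)/16 + exp(8)/16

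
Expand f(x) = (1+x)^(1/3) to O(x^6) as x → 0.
1 + x/3 - x**2/9 + 5*x**3/81 - 10*x**4/243 + 22*x**5/729 + O(x**6)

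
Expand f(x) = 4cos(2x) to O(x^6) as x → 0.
4 - 8*x**2 + 8*x**4/3 + O(x**6)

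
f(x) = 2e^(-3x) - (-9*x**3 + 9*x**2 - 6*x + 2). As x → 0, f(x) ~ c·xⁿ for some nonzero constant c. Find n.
4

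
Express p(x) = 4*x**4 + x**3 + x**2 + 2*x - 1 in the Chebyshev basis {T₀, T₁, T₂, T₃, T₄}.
T₀ + (11/4)T₁ + (5/2)T₂ + (1/4)T₃ + (1/2)T₄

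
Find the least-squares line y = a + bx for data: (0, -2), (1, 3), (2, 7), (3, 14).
a = -23/10, b = 26/5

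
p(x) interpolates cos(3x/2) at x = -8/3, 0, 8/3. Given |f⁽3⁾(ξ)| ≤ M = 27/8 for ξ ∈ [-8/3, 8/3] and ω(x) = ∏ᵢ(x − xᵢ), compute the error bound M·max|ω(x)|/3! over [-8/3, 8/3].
64*sqrt(3)/27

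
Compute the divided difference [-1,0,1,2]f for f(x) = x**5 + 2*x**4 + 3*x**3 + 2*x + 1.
12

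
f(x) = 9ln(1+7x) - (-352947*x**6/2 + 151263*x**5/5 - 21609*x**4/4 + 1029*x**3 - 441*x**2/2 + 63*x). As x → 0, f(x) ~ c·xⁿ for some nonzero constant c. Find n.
7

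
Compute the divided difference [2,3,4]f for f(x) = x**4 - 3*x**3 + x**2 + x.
29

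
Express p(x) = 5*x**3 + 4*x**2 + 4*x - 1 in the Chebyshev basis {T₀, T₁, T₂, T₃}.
T₀ + (31/4)T₁ + (2)T₂ + (5/4)T₃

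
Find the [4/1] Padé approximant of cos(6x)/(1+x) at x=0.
(54*x**4 - 18*x**2 + 1)/(x + 1)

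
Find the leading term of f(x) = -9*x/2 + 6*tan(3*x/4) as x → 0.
27*x**3/32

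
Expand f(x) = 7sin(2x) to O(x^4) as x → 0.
14*x - 28*x**3/3 + O(x**4)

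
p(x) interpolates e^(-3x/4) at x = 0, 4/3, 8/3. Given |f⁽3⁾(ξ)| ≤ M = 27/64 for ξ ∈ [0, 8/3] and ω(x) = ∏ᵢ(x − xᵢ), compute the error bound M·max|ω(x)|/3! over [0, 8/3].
sqrt(3)/27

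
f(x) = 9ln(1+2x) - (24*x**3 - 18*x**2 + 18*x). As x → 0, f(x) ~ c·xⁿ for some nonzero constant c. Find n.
4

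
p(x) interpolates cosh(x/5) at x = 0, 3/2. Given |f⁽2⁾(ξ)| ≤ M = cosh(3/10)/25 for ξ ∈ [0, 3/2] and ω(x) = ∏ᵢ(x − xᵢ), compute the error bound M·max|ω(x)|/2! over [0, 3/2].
9*cosh(3/10)/800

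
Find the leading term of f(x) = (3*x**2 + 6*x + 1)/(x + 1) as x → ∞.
3*x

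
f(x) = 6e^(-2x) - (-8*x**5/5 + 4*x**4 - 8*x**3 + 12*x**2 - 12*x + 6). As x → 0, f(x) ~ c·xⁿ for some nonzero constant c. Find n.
6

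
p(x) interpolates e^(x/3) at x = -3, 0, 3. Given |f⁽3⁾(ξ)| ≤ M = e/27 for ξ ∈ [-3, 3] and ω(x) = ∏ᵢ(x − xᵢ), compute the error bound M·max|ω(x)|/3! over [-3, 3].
sqrt(3)*e/27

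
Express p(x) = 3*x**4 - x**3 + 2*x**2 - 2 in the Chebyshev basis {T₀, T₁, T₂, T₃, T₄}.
(1/8)T₀ + (-3/4)T₁ + (5/2)T₂ + (-1/4)T₃ + (3/8)T₄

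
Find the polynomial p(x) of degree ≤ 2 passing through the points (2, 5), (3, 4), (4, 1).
-x**2 + 4*x + 1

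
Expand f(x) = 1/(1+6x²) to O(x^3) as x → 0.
1 - 6*x**2 + O(x**3)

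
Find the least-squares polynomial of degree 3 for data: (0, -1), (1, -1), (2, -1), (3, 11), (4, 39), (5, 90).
-7/9 + (43/378)x + (-571/252)x² + (127/108)x³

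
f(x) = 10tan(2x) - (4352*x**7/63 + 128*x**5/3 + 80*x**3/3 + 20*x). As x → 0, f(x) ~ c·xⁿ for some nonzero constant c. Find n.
9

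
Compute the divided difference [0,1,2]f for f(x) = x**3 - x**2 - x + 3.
2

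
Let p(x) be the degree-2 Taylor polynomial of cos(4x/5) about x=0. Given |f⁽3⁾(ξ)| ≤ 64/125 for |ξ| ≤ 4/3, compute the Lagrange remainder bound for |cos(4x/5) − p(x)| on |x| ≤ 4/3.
2048/10125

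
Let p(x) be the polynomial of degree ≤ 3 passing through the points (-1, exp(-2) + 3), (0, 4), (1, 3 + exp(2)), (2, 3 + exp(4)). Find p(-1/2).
(5 + (-5*exp(2) + exp(4) + 63)*exp(2))*exp(-2)/16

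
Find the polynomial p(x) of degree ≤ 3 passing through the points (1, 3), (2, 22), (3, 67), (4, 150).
2*x**3 + x**2 + 2*x - 2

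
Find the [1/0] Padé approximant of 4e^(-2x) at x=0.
4 - 8*x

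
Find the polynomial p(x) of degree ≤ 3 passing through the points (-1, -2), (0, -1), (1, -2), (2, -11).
-x**3 - x**2 + x - 1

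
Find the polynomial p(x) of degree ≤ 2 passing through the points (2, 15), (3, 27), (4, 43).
2*x**2 + 2*x + 3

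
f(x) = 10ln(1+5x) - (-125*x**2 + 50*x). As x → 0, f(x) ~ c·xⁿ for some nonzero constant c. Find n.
3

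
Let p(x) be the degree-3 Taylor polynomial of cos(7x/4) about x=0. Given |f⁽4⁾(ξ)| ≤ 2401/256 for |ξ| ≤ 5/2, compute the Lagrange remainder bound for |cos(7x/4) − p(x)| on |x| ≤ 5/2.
1500625/98304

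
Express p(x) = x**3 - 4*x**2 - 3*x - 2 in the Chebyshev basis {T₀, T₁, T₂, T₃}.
(-4)T₀ + (-9/4)T₁ + (-2)T₂ + (1/4)T₃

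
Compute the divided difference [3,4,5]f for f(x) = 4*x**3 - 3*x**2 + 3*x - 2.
45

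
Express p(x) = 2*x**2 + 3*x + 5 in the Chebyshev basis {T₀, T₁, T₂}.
(6)T₀ + (3)T₁ + T₂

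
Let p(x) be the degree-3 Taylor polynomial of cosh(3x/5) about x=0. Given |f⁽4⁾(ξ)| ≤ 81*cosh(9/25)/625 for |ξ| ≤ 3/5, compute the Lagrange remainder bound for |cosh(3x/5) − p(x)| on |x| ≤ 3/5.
2187*cosh(9/25)/3125000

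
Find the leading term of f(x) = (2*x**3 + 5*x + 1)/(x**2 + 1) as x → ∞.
2*x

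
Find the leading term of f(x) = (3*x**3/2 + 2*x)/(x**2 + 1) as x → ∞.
3*x/2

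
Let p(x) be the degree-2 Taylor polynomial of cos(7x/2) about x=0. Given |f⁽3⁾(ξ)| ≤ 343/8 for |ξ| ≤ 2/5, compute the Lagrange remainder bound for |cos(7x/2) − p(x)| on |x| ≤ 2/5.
343/750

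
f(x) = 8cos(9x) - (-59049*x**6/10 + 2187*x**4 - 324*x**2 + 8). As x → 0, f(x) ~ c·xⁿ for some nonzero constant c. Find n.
8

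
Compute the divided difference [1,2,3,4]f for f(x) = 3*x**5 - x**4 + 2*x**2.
185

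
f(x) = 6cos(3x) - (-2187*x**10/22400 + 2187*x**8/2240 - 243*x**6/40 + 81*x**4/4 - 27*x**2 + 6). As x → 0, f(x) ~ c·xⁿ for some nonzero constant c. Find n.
12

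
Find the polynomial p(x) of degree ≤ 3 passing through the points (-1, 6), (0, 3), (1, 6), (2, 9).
-x**3 + 3*x**2 + x + 3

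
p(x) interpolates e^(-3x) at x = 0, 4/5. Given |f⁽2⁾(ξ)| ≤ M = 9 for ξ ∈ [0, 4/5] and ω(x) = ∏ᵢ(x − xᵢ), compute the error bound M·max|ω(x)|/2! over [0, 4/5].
18/25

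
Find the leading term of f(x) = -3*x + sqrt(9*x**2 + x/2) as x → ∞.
1/12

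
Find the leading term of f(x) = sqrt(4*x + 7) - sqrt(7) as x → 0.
2*sqrt(7)*x/7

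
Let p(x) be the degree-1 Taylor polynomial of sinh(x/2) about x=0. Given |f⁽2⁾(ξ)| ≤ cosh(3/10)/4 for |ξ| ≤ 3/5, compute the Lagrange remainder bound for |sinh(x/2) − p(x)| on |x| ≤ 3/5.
9*cosh(3/10)/200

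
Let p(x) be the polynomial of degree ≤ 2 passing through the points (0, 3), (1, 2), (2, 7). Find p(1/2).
7/4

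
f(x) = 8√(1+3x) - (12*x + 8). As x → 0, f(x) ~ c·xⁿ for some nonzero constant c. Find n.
2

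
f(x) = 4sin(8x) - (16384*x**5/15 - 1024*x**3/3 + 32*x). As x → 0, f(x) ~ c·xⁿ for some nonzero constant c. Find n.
7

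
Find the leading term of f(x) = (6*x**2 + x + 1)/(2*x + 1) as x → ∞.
3*x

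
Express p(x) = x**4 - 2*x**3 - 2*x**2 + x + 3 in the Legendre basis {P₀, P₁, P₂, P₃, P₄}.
(38/15)P₀ + (-1/5)P₁ + (-16/21)P₂ + (-4/5)P₃ + (8/35)P₄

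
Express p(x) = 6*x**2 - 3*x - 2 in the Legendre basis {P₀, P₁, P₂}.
(-3)P₁ + (4)P₂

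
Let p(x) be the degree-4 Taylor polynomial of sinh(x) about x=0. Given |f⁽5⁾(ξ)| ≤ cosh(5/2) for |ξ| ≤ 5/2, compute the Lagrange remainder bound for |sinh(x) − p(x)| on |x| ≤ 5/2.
625*cosh(5/2)/768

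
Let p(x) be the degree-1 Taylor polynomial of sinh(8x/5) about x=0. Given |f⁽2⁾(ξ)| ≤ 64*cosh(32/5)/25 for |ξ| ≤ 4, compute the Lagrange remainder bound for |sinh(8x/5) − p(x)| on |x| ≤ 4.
512*cosh(32/5)/25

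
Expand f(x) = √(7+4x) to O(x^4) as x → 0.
sqrt(7) + 2*sqrt(7)*x/7 - 2*sqrt(7)*x**2/49 + 4*sqrt(7)*x**3/343 + O(x**4)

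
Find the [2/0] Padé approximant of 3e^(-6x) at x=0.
54*x**2 - 18*x + 3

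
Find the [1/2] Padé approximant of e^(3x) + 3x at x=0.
(37*x/7 + 1)/(-3*x**2/14 - 5*x/7 + 1)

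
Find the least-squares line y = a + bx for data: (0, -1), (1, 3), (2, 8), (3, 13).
a = -13/10, b = 47/10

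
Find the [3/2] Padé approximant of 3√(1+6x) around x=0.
(81*x**3/4 + 243*x**2/4 + 27*x + 3)/(27*x**2/4 + 6*x + 1)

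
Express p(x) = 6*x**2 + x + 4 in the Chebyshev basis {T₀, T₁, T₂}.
(7)T₀ + T₁ + (3)T₂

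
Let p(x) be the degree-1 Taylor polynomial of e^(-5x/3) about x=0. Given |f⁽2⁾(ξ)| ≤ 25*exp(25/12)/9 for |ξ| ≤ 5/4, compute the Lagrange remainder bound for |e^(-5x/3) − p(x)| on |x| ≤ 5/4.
625*exp(25/12)/288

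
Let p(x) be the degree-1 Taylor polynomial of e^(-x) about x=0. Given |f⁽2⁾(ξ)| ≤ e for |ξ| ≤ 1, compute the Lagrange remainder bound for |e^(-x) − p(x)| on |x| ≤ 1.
e/2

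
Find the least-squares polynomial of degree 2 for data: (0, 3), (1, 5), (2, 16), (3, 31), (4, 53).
94/35 + (1/35)x + (22/7)x²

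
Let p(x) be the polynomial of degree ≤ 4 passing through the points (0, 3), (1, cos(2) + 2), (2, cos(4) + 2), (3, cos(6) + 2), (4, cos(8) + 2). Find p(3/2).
45*cos(4)/64 + 15*cos(2)/32 - 5*cos(6)/32 + 3*cos(8)/128 + 251/128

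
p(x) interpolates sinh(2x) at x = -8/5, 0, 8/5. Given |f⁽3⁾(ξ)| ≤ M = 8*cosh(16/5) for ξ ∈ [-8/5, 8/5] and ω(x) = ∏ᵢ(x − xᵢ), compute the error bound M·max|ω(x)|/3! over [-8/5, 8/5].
4096*sqrt(3)*cosh(16/5)/3375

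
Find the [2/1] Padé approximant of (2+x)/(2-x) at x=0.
(x/2 + 1)/(1 - x/2)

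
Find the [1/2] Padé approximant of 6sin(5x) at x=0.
30*x/(25*x**2/6 + 1)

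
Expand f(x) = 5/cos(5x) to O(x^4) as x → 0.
5 + 125*x**2/2 + O(x**4)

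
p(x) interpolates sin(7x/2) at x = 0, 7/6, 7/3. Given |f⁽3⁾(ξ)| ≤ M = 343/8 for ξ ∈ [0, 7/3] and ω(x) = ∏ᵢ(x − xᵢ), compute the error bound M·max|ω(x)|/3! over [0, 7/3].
117649*sqrt(3)/46656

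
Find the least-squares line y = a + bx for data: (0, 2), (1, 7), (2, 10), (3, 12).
a = 14/5, b = 33/10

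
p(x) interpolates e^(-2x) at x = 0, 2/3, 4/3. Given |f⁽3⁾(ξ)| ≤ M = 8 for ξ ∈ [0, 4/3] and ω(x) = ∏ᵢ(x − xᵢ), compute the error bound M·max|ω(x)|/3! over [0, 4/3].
64*sqrt(3)/729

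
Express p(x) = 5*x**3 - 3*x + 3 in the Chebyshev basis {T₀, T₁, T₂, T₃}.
(3)T₀ + (3/4)T₁ + (5/4)T₃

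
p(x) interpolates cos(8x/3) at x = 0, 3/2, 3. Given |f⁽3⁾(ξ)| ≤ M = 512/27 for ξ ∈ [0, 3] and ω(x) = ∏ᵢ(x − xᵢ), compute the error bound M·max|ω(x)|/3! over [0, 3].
64*sqrt(3)/27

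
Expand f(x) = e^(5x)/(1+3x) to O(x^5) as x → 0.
1 + 2*x + 13*x**2/2 + 4*x**3/3 + 529*x**4/24 + O(x**5)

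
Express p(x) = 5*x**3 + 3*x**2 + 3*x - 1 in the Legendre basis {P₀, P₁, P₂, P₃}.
(6)P₁ + (2)P₂ + (2)P₃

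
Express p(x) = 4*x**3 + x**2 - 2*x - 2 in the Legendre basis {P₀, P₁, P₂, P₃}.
(-5/3)P₀ + (2/5)P₁ + (2/3)P₂ + (8/5)P₃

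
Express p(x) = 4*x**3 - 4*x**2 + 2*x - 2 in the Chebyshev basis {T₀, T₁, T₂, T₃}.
(-4)T₀ + (5)T₁ + (-2)T₂ + T₃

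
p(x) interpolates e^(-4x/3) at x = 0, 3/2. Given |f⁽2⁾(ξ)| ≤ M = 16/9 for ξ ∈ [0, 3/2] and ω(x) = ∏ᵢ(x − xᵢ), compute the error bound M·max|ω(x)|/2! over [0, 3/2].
1/2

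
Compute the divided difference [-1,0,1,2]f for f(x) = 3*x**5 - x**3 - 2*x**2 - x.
14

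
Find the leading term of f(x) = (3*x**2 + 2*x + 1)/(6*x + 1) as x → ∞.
x/2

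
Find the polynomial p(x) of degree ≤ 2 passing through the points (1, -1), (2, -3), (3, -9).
-2*x**2 + 4*x - 3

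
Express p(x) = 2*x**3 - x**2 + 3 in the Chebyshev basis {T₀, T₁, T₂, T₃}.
(5/2)T₀ + (3/2)T₁ + (-1/2)T₂ + (1/2)T₃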